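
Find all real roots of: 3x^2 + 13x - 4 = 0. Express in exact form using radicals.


Using the quadratic formula: x = (-b ± sqrt(b^2 - 4ac)) / (2a)
Here a = 3, b = 13, c = -4
Discriminant = b^2 - 4ac = 13^2 - 4(3)(-4) = 169 + 48 = 217
Since discriminant = 217 > 0, there are two real roots.
x = (-13 ± sqrt(217)) / 6
Numerically: x ≈ 0.2885 or x ≈ -4.6218

x = (-13 + sqrt(217)) / 6 or x = (-13 - sqrt(217)) / 6


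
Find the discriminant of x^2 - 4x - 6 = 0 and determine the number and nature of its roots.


For ax^2 + bx + c = 0, discriminant D = b^2 - 4ac
Here a = 1, b = -4, c = -6
D = (-4)^2 - 4(1)(-6) = 16 + 24 = 40

D = 40 > 0 but not a perfect square
The equation has 2 distinct real irrational roots.

Discriminant = 40, 2 distinct real irrational roots


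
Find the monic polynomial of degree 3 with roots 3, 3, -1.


A monic polynomial with roots 3, 3, -1 is:
p(x) = (x - 3)(x - 3)(x + 1)
After multiplying by (x - 3): x - 3
After multiplying by (x - 3): x^2 - 6x + 9
After multiplying by (x + 1): x^3 - 5x^2 + 3x + 9

x^3 - 5x^2 + 3x + 9


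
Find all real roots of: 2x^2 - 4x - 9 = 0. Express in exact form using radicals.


Using the quadratic formula: x = (-b ± sqrt(b^2 - 4ac)) / (2a)
Here a = 2, b = -4, c = -9
Discriminant = b^2 - 4ac = (-4)^2 - 4(2)(-9) = 16 + 72 = 88
Since discriminant = 88 > 0, there are two real roots.
x = (4 ± 2*sqrt(22)) / 4
Simplifying: x = (2 ± sqrt(22)) / 2
Numerically: x ≈ 3.3452 or x ≈ -1.3452

x = (2 + sqrt(22)) / 2 or x = (2 - sqrt(22)) / 2


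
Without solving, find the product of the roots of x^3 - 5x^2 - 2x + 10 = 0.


By Vieta's formulas for x^3 + bx^2 + cx + d = 0:
  r1 + r2 + r3 = -b/a = 5
  r1*r2 + r1*r3 + r2*r3 = c/a = -2
  r1*r2*r3 = -d/a = -10


Product = -10


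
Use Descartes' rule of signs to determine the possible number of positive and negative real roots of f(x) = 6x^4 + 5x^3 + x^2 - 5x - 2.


Descartes' rule of signs:

For positive roots, count sign changes in f(x) = 6x^4 + 5x^3 + x^2 - 5x - 2:
Signs of coefficients: +, +, +, -, -
Number of sign changes: 1
Possible positive real roots: 1

For negative roots, examine f(-x) = 6x^4 - 5x^3 + x^2 + 5x - 2:
Signs of coefficients: +, -, +, +, -
Number of sign changes: 3
Possible negative real roots: 3, 1

Positive roots: 1; Negative roots: 3 or 1


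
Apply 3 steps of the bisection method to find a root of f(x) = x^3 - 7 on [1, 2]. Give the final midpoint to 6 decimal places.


f(x) = x^3 - 7
f(1) = -6 < 0
f(2) = 1 > 0

Step 1: midpoint = (1.000000 + 2.000000)/2 = 1.500000
  f(1.500000) = -3.625000
  f(mid) < 0, so root is in [1.500000, 2.000000]

Step 2: midpoint = (1.500000 + 2.000000)/2 = 1.750000
  f(1.750000) = -1.640625
  f(mid) < 0, so root is in [1.750000, 2.000000]

Step 3: midpoint = (1.750000 + 2.000000)/2 = 1.875000
  f(1.875000) = -0.408203
  f(mid) < 0, so root is in [1.875000, 2.000000]

midpoint = 1.875000


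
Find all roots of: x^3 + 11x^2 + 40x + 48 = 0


Let p(x) = x^3 + 11x^2 + 40x + 48. By the rational root theorem (leading coefficient 1), any rational root is an integer divisor of 48: try ±1, ±2, ... in turn.
Test x = 1: value = 100 ≠ 0.
Test x = -1: value = 18 ≠ 0.
Test x = 2: value = 180 ≠ 0.
Test x = -2: value = 4 ≠ 0.
Test x = 3: value = 294 ≠ 0.
Test x = -3: value = 0 ✓, so (x + 3) is a factor.
Synthetic division by (x + 3): bring down 1; 1(-3) + 11 = 8; 8(-3) + 40 = 16; 16(-3) + 48 = 0 → quotient x^2 + 8x + 16, remainder 0.
Solve the quadratic x^2 + 8x + 16 = 0: discriminant = 8^2 - 4(1)(16) = 64 - 64 = 0.
Discriminant = 0, so a double root: x = -8/2 = -4.
Collecting all roots found:

x = -4 (multiplicity 2), x = -3


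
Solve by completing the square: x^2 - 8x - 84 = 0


Start: x^2 - 8x - 84 = 0
Move constant: x^2 - 8x = 84
Half of -8 is -4, squared is 16
Add 16 to both sides: x^2 - 8x + 16 = 100
(x - 4)^2 = 100
x - 4 = ±10
x = 4 + 10 = 14 or x = 4 - 10 = -6

x = -6, x = 14


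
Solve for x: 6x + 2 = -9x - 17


Starting with: 6x + 2 = -9x - 17
Move all x terms to left: (6 + 9)x = -17 - 2
Simplify: 15x = -19
Divide both sides by 15: x = -19/15

x = -19/15


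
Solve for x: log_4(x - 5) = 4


Convert to exponential form: x - 5 = 4^4 = 256
x = 256 + 5 = 261
Check: log_4(261 - 5) = log_4(256) = log_4(256) = 4 ✓

x = 261


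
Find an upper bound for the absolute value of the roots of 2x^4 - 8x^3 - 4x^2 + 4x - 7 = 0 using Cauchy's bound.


Cauchy's bound: all roots r satisfy |r| <= 1 + max(|a_i/a_n|) for i = 0,...,n-1
where a_n is the leading coefficient.

Coefficients: [2, -8, -4, 4, -7]
Leading coefficient a_n = 2
Ratios |a_i/a_n|: 4, 2, 2, 7/2
Maximum ratio: 4
Cauchy's bound: |r| <= 1 + 4 = 5

Upper bound = 5


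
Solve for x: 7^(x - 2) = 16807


Express both sides with the same base.
16807 = 7^5
Since the bases match, equate exponents: x - 2 = 5
So x = 5 - (-2) = 7

x = 7


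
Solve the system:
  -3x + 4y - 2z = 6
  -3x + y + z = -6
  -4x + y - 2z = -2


Using Cramer's rule. Expand each determinant along the first row.
D  = (-3)*[1*(-2) - 1*1] - 4*[(-3)*(-2) - 1*(-4)] + (-2)*[(-3)*1 - 1*(-4)]
  = (-3)*(-3) - 4*(10) + (-2)*(1) = -33
Dx = 6*[1*(-2) - 1*1] - 4*[(-6)*(-2) - 1*(-2)] + (-2)*[(-6)*1 - 1*(-2)]
  = 6*(-3) - 4*(14) + (-2)*(-4) = -66
Dy = (-3)*[(-6)*(-2) - 1*(-2)] - 6*[(-3)*(-2) - 1*(-4)] + (-2)*[(-3)*(-2) - (-6)*(-4)]
  = (-3)*(14) - 6*(10) + (-2)*(-18) = -66
Dz = (-3)*[1*(-2) - (-6)*1] - 4*[(-3)*(-2) - (-6)*(-4)] + 6*[(-3)*1 - 1*(-4)]
  = (-3)*(4) - 4*(-18) + 6*(1) = 66
x = Dx/D = -66/-33 = 2, y = Dy/D = -66/-33 = 2, z = Dz/D = 66/-33 = -2
Check eq1: (-3)(2) + (4)(2) + (-2)(-2) = 6 = 6 ✓
Check eq2: (-3)(2) + (1)(2) + (1)(-2) = -6 = -6 ✓
Check eq3: (-4)(2) + (1)(2) + (-2)(-2) = -2 = -2 ✓

x = 2, y = 2, z = -2


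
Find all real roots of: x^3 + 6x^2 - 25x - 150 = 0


Let p(x) = x^3 + 6x^2 - 25x - 150. By the rational root theorem (leading coefficient 1), any rational root is an integer divisor of 150: try ±1, ±2, ... in turn.
Test x = 1: value = -168 ≠ 0.
Test x = -1: value = -120 ≠ 0.
Test x = 2: value = -168 ≠ 0.
Test x = -2: value = -84 ≠ 0.
Test x = 3: value = -144 ≠ 0.
Test x = -3: value = -48 ≠ 0.
Test x = 5: value = 0 ✓, so (x - 5) is a factor.
Synthetic division by (x - 5): bring down 1; 1(5) + 6 = 11; 11(5) - 25 = 30; 30(5) - 150 = 0 → quotient x^2 + 11x + 30, remainder 0.
Solve the quadratic x^2 + 11x + 30 = 0: discriminant = 11^2 - 4(1)(30) = 121 - 120 = 1.
sqrt(1) = 1, so x = (-11 ± 1)/2: x = -5 or x = -6.

x = -6, x = -5, x = 5


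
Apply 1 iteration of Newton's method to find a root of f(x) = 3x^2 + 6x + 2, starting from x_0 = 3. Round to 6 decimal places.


Newton's method: x_(n+1) = x_n - f(x_n)/f'(x_n)
f(x) = 3x^2 + 6x + 2
f'(x) = 6x + 6

Iteration 1:
  f(3.000000) = 47.000000
  f'(3.000000) = 24.000000
  x_1 = 3.000000 - (47.000000)/(24.000000) = 1.041667

x_1 = 1.041667


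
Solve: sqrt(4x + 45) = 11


Square both sides: 4x + 45 = 11^2 = 121
4x = 121 - 45 = 76
x = 19
Check: sqrt(4*19 + 45) = sqrt(121) = 11 ✓

x = 19


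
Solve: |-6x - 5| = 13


An absolute value equation |expr| = 13 gives two cases:
Case 1: -6x - 5 = 13
  -6x = 18, so x = -3
Case 2: -6x - 5 = -13
  -6x = -8, so x = 4/3

x = -3, x = 4/3


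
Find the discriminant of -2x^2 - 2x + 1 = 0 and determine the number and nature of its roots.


For ax^2 + bx + c = 0, discriminant D = b^2 - 4ac
Here a = -2, b = -2, c = 1
D = (-2)^2 - 4(-2)(1) = 4 + 8 = 12

D = 12 > 0 but not a perfect square
The equation has 2 distinct real irrational roots.

Discriminant = 12, 2 distinct real irrational roots


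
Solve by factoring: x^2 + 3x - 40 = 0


We need two numbers that multiply to -40 and add to 3.
Those numbers are -5 and 8 (since (-5) * 8 = -40 and (-5) + 8 = 3).
So x^2 + 3x - 40 = (x - 5)(x + 8) = 0
Setting each factor to zero: x = 5 or x = -8

x = -8, x = 5


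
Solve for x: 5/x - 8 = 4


Subtract -8 from both sides: 5/x = 12
Multiply both sides by x: 5 = 12 * x
Divide by 12: x = 5/12

x = 5/12


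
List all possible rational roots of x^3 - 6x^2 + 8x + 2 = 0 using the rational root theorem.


Rational root theorem: possible roots are ±p/q where:
  p divides the constant term (2): p ∈ {1, 2}
  q divides the leading coefficient (1): q ∈ {1}

All possible rational roots: -2, -1, 1, 2

-2, -1, 1, 2


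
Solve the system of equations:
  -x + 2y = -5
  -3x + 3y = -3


Using Cramer's rule:
Determinant D = (-1)(3) - (-3)(2) = -3 + 6 = 3
Dx = (-5)(3) - (-3)(2) = -15 + 6 = -9
Dy = (-1)(-3) - (-3)(-5) = 3 - 15 = -12
x = Dx/D = -9/3 = -3
y = Dy/D = -12/3 = -4

x = -3, y = -4


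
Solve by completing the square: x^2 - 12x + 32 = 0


Start: x^2 - 12x + 32 = 0
Move constant: x^2 - 12x = -32
Half of -12 is -6, squared is 36
Add 36 to both sides: x^2 - 12x + 36 = 4
(x - 6)^2 = 4
x - 6 = ±2
x = 6 + 2 = 8 or x = 6 - 2 = 4

x = 4, x = 8


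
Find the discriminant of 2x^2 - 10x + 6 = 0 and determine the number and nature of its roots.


For ax^2 + bx + c = 0, discriminant D = b^2 - 4ac
Here a = 2, b = -10, c = 6
D = (-10)^2 - 4(2)(6) = 100 - 48 = 52

D = 52 > 0 but not a perfect square
The equation has 2 distinct real irrational roots.

Discriminant = 52, 2 distinct real irrational roots


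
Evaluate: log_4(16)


We need the exponent such that 4^? = 16
4^2 = 16
Therefore log_4(16) = 2

2


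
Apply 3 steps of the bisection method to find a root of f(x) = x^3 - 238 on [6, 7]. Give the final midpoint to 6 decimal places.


f(x) = x^3 - 238
f(6) = -22 < 0
f(7) = 105 > 0

Step 1: midpoint = (6.000000 + 7.000000)/2 = 6.500000
  f(6.500000) = 36.625000
  f(mid) > 0, so root is in [6.000000, 6.500000]

Step 2: midpoint = (6.000000 + 6.500000)/2 = 6.250000
  f(6.250000) = 6.140625
  f(mid) > 0, so root is in [6.000000, 6.250000]

Step 3: midpoint = (6.000000 + 6.250000)/2 = 6.125000
  f(6.125000) = -8.216797
  f(mid) < 0, so root is in [6.125000, 6.250000]

midpoint = 6.125000


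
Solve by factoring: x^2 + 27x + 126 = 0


We need two numbers that multiply to 126 and add to 27.
Those numbers are 6 and 21 (since 6 * 21 = 126 and 6 + 21 = 27).
So x^2 + 27x + 126 = (x + 6)(x + 21) = 0
Setting each factor to zero: x = -6 or x = -21

x = -21, x = -6


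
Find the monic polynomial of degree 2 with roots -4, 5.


A monic polynomial with roots -4, 5 is:
p(x) = (x + 4)(x - 5)
After multiplying by (x + 4): x + 4
After multiplying by (x - 5): x^2 - x - 20

x^2 - x - 20


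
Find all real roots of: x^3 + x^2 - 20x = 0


The constant term is 0, so x = 0 is a root. Factor out x:
  x(x^2 + x - 20) = 0
Solve the quadratic x^2 + x - 20 = 0: discriminant = 1^2 - 4(1)(-20) = 1 + 80 = 81.
sqrt(81) = 9, so x = (-1 ± 9)/2: x = 4 or x = -5.

x = -5, x = 0, x = 4


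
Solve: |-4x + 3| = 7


An absolute value equation |expr| = 7 gives two cases:
Case 1: -4x + 3 = 7
  -4x = 4, so x = -1
Case 2: -4x + 3 = -7
  -4x = -10, so x = 5/2

x = -1, x = 5/2


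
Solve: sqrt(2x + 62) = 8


Square both sides: 2x + 62 = 8^2 = 64
2x = 64 - 62 = 2
x = 1
Check: sqrt(2*1 + 62) = sqrt(64) = 8 ✓

x = 1


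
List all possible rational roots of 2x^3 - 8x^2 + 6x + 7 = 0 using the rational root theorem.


Rational root theorem: possible roots are ±p/q where:
  p divides the constant term (7): p ∈ {1, 7}
  q divides the leading coefficient (2): q ∈ {1, 2}

All possible rational roots: -7, -7/2, -1, -1/2, 1/2, 1, 7/2, 7

-7, -7/2, -1, -1/2, 1/2, 1, 7/2, 7


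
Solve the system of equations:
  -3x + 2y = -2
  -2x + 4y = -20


Using Cramer's rule:
Determinant D = (-3)(4) - (-2)(2) = -12 + 4 = -8
Dx = (-2)(4) - (-20)(2) = -8 + 40 = 32
Dy = (-3)(-20) - (-2)(-2) = 60 - 4 = 56
x = Dx/D = 32/-8 = -4
y = Dy/D = 56/-8 = -7

x = -4, y = -7


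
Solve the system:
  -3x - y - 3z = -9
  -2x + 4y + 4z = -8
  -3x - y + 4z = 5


Using Cramer's rule. Expand each determinant along the first row.
D  = (-3)*[4*4 - 4*(-1)] - (-1)*[(-2)*4 - 4*(-3)] + (-3)*[(-2)*(-1) - 4*(-3)]
  = (-3)*(20) - (-1)*(4) + (-3)*(14) = -98
Dx = (-9)*[4*4 - 4*(-1)] - (-1)*[(-8)*4 - 4*5] + (-3)*[(-8)*(-1) - 4*5]
  = (-9)*(20) - (-1)*(-52) + (-3)*(-12) = -196
Dy = (-3)*[(-8)*4 - 4*5] - (-9)*[(-2)*4 - 4*(-3)] + (-3)*[(-2)*5 - (-8)*(-3)]
  = (-3)*(-52) - (-9)*(4) + (-3)*(-34) = 294
Dz = (-3)*[4*5 - (-8)*(-1)] - (-1)*[(-2)*5 - (-8)*(-3)] + (-9)*[(-2)*(-1) - 4*(-3)]
  = (-3)*(12) - (-1)*(-34) + (-9)*(14) = -196
x = Dx/D = -196/-98 = 2, y = Dy/D = 294/-98 = -3, z = Dz/D = -196/-98 = 2
Check eq1: (-3)(2) + (-1)(-3) + (-3)(2) = -9 = -9 ✓
Check eq2: (-2)(2) + (4)(-3) + (4)(2) = -8 = -8 ✓
Check eq3: (-3)(2) + (-1)(-3) + (4)(2) = 5 = 5 ✓

x = 2, y = -3, z = 2


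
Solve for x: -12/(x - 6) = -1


Multiply both sides by (x - 6): -12 = -1(x - 6)
Distribute: -12 = -x + 6
-x = -12 - 6 = -18
x = 18

x = 18


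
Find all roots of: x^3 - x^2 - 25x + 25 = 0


Let p(x) = x^3 - x^2 - 25x + 25. By the rational root theorem (leading coefficient 1), any rational root is an integer divisor of 25: try ±1, ±2, ... in turn.
Test x = 1: value = 0 ✓, so (x - 1) is a factor.
Synthetic division by (x - 1): bring down 1; 1(1) - 1 = 0; 0(1) - 25 = -25; (-25)(1) + 25 = 0 → quotient x^2 - 25, remainder 0.
Solve the quadratic x^2 - 25 = 0: discriminant = 0^2 - 4(1)(-25) = 0 + 100 = 100.
sqrt(100) = 10, so x = (0 ± 10)/2: x = 5 or x = -5.
Collecting all roots found:

x = -5, x = 1, x = 5


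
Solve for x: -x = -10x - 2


Starting with: -x = -10x - 2
Move all x terms to left: (-1 + 10)x = -2 - 0
Simplify: 9x = -2
Divide both sides by 9: x = -2/9

x = -2/9


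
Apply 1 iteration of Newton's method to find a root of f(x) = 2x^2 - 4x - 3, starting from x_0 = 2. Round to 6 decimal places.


Newton's method: x_(n+1) = x_n - f(x_n)/f'(x_n)
f(x) = 2x^2 - 4x - 3
f'(x) = 4x - 4

Iteration 1:
  f(2.000000) = -3.000000
  f'(2.000000) = 4.000000
  x_1 = 2.000000 - (-3.000000)/(4.000000) = 2.750000

x_1 = 2.750000


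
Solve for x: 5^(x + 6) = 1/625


Express both sides with the same base.
1/625 = 5^(-4)
Since the bases match, equate exponents: x + 6 = -4
So x = -4 - (6) = -10

x = -10


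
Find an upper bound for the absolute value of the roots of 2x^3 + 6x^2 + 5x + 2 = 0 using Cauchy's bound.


Cauchy's bound: all roots r satisfy |r| <= 1 + max(|a_i/a_n|) for i = 0,...,n-1
where a_n is the leading coefficient.

Coefficients: [2, 6, 5, 2]
Leading coefficient a_n = 2
Ratios |a_i/a_n|: 3, 5/2, 1
Maximum ratio: 3
Cauchy's bound: |r| <= 1 + 3 = 4

Upper bound = 4


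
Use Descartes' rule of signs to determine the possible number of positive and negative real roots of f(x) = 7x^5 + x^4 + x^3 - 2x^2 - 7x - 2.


Descartes' rule of signs:

For positive roots, count sign changes in f(x) = 7x^5 + x^4 + x^3 - 2x^2 - 7x - 2:
Signs of coefficients: +, +, +, -, -, -
Number of sign changes: 1
Possible positive real roots: 1

For negative roots, examine f(-x) = -7x^5 + x^4 - x^3 - 2x^2 + 7x - 2:
Signs of coefficients: -, +, -, -, +, -
Number of sign changes: 4
Possible negative real roots: 4, 2, 0

Positive roots: 1; Negative roots: 4 or 2 or 0


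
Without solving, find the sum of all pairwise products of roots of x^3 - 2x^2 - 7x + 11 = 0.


By Vieta's formulas for x^3 + bx^2 + cx + d = 0:
  r1 + r2 + r3 = -b/a = 2
  r1*r2 + r1*r3 + r2*r3 = c/a = -7
  r1*r2*r3 = -d/a = -11


Sum of pairwise products = -7


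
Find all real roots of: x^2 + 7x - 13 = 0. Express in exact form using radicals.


Using the quadratic formula: x = (-b ± sqrt(b^2 - 4ac)) / (2a)
Here a = 1, b = 7, c = -13
Discriminant = b^2 - 4ac = 7^2 - 4(1)(-13) = 49 + 52 = 101
Since discriminant = 101 > 0, there are two real roots.
x = (-7 ± sqrt(101)) / 2
Numerically: x ≈ 1.5249 or x ≈ -8.5249

x = (-7 + sqrt(101)) / 2 or x = (-7 - sqrt(101)) / 2


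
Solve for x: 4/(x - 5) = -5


Multiply both sides by (x - 5): 4 = -5(x - 5)
Distribute: 4 = -5x + 25
-5x = 4 - 25 = -21
x = 21/5

x = 21/5


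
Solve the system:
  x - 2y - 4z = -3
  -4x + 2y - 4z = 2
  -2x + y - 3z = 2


Using Cramer's rule. Expand each determinant along the first row.
D  = 1*[2*(-3) - (-4)*1] - (-2)*[(-4)*(-3) - (-4)*(-2)] + (-4)*[(-4)*1 - 2*(-2)]
  = 1*(-2) - (-2)*(4) + (-4)*(0) = 6
Dx = (-3)*[2*(-3) - (-4)*1] - (-2)*[2*(-3) - (-4)*2] + (-4)*[2*1 - 2*2]
  = (-3)*(-2) - (-2)*(2) + (-4)*(-2) = 18
Dy = 1*[2*(-3) - (-4)*2] - (-3)*[(-4)*(-3) - (-4)*(-2)] + (-4)*[(-4)*2 - 2*(-2)]
  = 1*(2) - (-3)*(4) + (-4)*(-4) = 30
Dz = 1*[2*2 - 2*1] - (-2)*[(-4)*2 - 2*(-2)] + (-3)*[(-4)*1 - 2*(-2)]
  = 1*(2) - (-2)*(-4) + (-3)*(0) = -6
x = Dx/D = 18/6 = 3, y = Dy/D = 30/6 = 5, z = Dz/D = -6/6 = -1
Check eq1: (1)(3) + (-2)(5) + (-4)(-1) = -3 = -3 ✓
Check eq2: (-4)(3) + (2)(5) + (-4)(-1) = 2 = 2 ✓
Check eq3: (-2)(3) + (1)(5) + (-3)(-1) = 2 = 2 ✓

x = 3, y = 5, z = -1


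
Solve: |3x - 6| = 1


An absolute value equation |expr| = 1 gives two cases:
Case 1: 3x - 6 = 1
  3x = 7, so x = 7/3
Case 2: 3x - 6 = -1
  3x = 5, so x = 5/3

x = 5/3, x = 7/3


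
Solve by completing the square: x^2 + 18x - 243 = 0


Start: x^2 + 18x - 243 = 0
Move constant: x^2 + 18x = 243
Half of 18 is 9, squared is 81
Add 81 to both sides: x^2 + 18x + 81 = 324
(x + 9)^2 = 324
x + 9 = ±18
x = -9 + 18 = 9 or x = -9 - 18 = -27

x = -27, x = 9


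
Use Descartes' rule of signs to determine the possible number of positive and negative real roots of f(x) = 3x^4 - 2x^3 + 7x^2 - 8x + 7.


Descartes' rule of signs:

For positive roots, count sign changes in f(x) = 3x^4 - 2x^3 + 7x^2 - 8x + 7:
Signs of coefficients: +, -, +, -, +
Number of sign changes: 4
Possible positive real roots: 4, 2, 0

For negative roots, examine f(-x) = 3x^4 + 2x^3 + 7x^2 + 8x + 7:
Signs of coefficients: +, +, +, +, +
Number of sign changes: 0
Possible negative real roots: 0

Positive roots: 4 or 2 or 0; Negative roots: 0


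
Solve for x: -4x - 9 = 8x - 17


Starting with: -4x - 9 = 8x - 17
Move all x terms to left: (-4 - 8)x = -17 + 9
Simplify: -12x = -8
Divide both sides by -12: x = 2/3

x = 2/3


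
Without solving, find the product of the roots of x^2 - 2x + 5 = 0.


By Vieta's formulas for ax^2 + bx + c = 0:
  Sum of roots = -b/a
  Product of roots = c/a

Here a = 1, b = -2, c = 5
Sum = -(-2)/1 = 2
Product = 5/1 = 5

Product = 5


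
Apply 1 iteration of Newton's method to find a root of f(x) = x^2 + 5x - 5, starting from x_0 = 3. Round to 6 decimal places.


Newton's method: x_(n+1) = x_n - f(x_n)/f'(x_n)
f(x) = x^2 + 5x - 5
f'(x) = 2x + 5

Iteration 1:
  f(3.000000) = 19.000000
  f'(3.000000) = 11.000000
  x_1 = 3.000000 - (19.000000)/(11.000000) = 1.272727

x_1 = 1.272727


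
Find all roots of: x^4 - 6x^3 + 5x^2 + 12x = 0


The constant term is 0, so x = 0 is a root. Factor out x:
  x^3 - 6x^2 + 5x + 12 = 0
Let p(x) = x^3 - 6x^2 + 5x + 12. By the rational root theorem (leading coefficient 1), any rational root is an integer divisor of 12: try ±1, ±2, ... in turn.
Test x = 1: value = 12 ≠ 0.
Test x = -1: value = 0 ✓, so (x + 1) is a factor.
Synthetic division by (x + 1): bring down 1; 1(-1) - 6 = -7; (-7)(-1) + 5 = 12; 12(-1) + 12 = 0 → quotient x^2 - 7x + 12, remainder 0.
Solve the quadratic x^2 - 7x + 12 = 0: discriminant = (-7)^2 - 4(1)(12) = 49 - 48 = 1.
sqrt(1) = 1, so x = (7 ± 1)/2: x = 4 or x = 3.
Collecting all roots found:

x = -1, x = 0, x = 3, x = 4


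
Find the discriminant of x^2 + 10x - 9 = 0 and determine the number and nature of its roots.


For ax^2 + bx + c = 0, discriminant D = b^2 - 4ac
Here a = 1, b = 10, c = -9
D = (10)^2 - 4(1)(-9) = 100 + 36 = 136

D = 136 > 0 but not a perfect square
The equation has 2 distinct real irrational roots.

Discriminant = 136, 2 distinct real irrational roots


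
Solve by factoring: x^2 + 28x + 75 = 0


We need two numbers that multiply to 75 and add to 28.
Those numbers are 3 and 25 (since 3 * 25 = 75 and 3 + 25 = 28).
So x^2 + 28x + 75 = (x + 3)(x + 25) = 0
Setting each factor to zero: x = -3 or x = -25

x = -25, x = -3


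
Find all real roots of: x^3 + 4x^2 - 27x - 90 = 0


Let p(x) = x^3 + 4x^2 - 27x - 90. By the rational root theorem (leading coefficient 1), any rational root is an integer divisor of 90: try ±1, ±2, ... in turn.
Test x = 1: value = -112 ≠ 0.
Test x = -1: value = -60 ≠ 0.
Test x = 2: value = -120 ≠ 0.
Test x = -2: value = -28 ≠ 0.
Test x = 3: value = -108 ≠ 0.
Test x = -3: value = 0 ✓, so (x + 3) is a factor.
Synthetic division by (x + 3): bring down 1; 1(-3) + 4 = 1; 1(-3) - 27 = -30; (-30)(-3) - 90 = 0 → quotient x^2 + x - 30, remainder 0.
Solve the quadratic x^2 + x - 30 = 0: discriminant = 1^2 - 4(1)(-30) = 1 + 120 = 121.
sqrt(121) = 11, so x = (-1 ± 11)/2: x = 5 or x = -6.

x = -6, x = -3, x = 5


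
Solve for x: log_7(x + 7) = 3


Convert to exponential form: x + 7 = 7^3 = 343
x = 343 - 7 = 336
Check: log_7(336 + 7) = log_7(343) = log_7(343) = 3 ✓

x = 336


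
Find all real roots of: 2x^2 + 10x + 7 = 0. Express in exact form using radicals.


Using the quadratic formula: x = (-b ± sqrt(b^2 - 4ac)) / (2a)
Here a = 2, b = 10, c = 7
Discriminant = b^2 - 4ac = 10^2 - 4(2)(7) = 100 - 56 = 44
Since discriminant = 44 > 0, there are two real roots.
x = (-10 ± 2*sqrt(11)) / 4
Simplifying: x = (-5 ± sqrt(11)) / 2
Numerically: x ≈ -0.8417 or x ≈ -4.1583

x = (-5 + sqrt(11)) / 2 or x = (-5 - sqrt(11)) / 2


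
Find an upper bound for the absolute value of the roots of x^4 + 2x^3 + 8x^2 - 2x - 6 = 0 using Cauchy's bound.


Cauchy's bound: all roots r satisfy |r| <= 1 + max(|a_i/a_n|) for i = 0,...,n-1
where a_n is the leading coefficient.

Coefficients: [1, 2, 8, -2, -6]
Leading coefficient a_n = 1
Ratios |a_i/a_n|: 2, 8, 2, 6
Maximum ratio: 8
Cauchy's bound: |r| <= 1 + 8 = 9

Upper bound = 9


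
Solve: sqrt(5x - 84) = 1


Square both sides: 5x - 84 = 1^2 = 1
5x = 1 + 84 = 85
x = 17
Check: sqrt(5*17 - 84) = sqrt(1) = 1 ✓

x = 17


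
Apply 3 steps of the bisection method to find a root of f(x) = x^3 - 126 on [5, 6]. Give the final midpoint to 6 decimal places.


f(x) = x^3 - 126
f(5) = -1 < 0
f(6) = 90 > 0

Step 1: midpoint = (5.000000 + 6.000000)/2 = 5.500000
  f(5.500000) = 40.375000
  f(mid) > 0, so root is in [5.000000, 5.500000]

Step 2: midpoint = (5.000000 + 5.500000)/2 = 5.250000
  f(5.250000) = 18.703125
  f(mid) > 0, so root is in [5.000000, 5.250000]

Step 3: midpoint = (5.000000 + 5.250000)/2 = 5.125000
  f(5.125000) = 8.611328
  f(mid) > 0, so root is in [5.000000, 5.125000]

midpoint = 5.125000


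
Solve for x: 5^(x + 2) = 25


Express both sides with the same base.
25 = 5^2
Since the bases match, equate exponents: x + 2 = 2
So x = 2 - (2) = 0

x = 0


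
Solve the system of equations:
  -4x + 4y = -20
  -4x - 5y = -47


Using Cramer's rule:
Determinant D = (-4)(-5) - (-4)(4) = 20 + 16 = 36
Dx = (-20)(-5) - (-47)(4) = 100 + 188 = 288
Dy = (-4)(-47) - (-4)(-20) = 188 - 80 = 108
x = Dx/D = 288/36 = 8
y = Dy/D = 108/36 = 3

x = 8, y = 3


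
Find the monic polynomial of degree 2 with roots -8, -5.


A monic polynomial with roots -8, -5 is:
p(x) = (x + 8)(x + 5)
After multiplying by (x + 8): x + 8
After multiplying by (x + 5): x^2 + 13x + 40

x^2 + 13x + 40


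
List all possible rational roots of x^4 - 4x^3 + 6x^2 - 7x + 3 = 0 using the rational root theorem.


Rational root theorem: possible roots are ±p/q where:
  p divides the constant term (3): p ∈ {1, 3}
  q divides the leading coefficient (1): q ∈ {1}

All possible rational roots: -3, -1, 1, 3

-3, -1, 1, 3


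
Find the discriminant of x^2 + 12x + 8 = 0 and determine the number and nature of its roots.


For ax^2 + bx + c = 0, discriminant D = b^2 - 4ac
Here a = 1, b = 12, c = 8
D = (12)^2 - 4(1)(8) = 144 - 32 = 112

D = 112 > 0 but not a perfect square
The equation has 2 distinct real irrational roots.

Discriminant = 112, 2 distinct real irrational roots


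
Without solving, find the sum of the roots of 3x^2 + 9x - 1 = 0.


By Vieta's formulas for ax^2 + bx + c = 0:
  Sum of roots = -b/a
  Product of roots = c/a

Here a = 3, b = 9, c = -1
Sum = -(9)/3 = -3
Product = -1/3 = -1/3

Sum = -3


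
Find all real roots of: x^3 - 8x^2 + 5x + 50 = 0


Let p(x) = x^3 - 8x^2 + 5x + 50. By the rational root theorem (leading coefficient 1), any rational root is an integer divisor of 50: try ±1, ±2, ... in turn.
Test x = 1: value = 48 ≠ 0.
Test x = -1: value = 36 ≠ 0.
Test x = 2: value = 36 ≠ 0.
Test x = -2: value = 0 ✓, so (x + 2) is a factor.
Synthetic division by (x + 2): bring down 1; 1(-2) - 8 = -10; (-10)(-2) + 5 = 25; 25(-2) + 50 = 0 → quotient x^2 - 10x + 25, remainder 0.
Solve the quadratic x^2 - 10x + 25 = 0: discriminant = (-10)^2 - 4(1)(25) = 100 - 100 = 0.
Discriminant = 0, so a double root: x = 10/2 = 5.

x = -2, x = 5 (multiplicity 2)


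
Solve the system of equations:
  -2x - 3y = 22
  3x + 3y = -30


Using Cramer's rule:
Determinant D = (-2)(3) - (3)(-3) = -6 + 9 = 3
Dx = (22)(3) - (-30)(-3) = 66 - 90 = -24
Dy = (-2)(-30) - (3)(22) = 60 - 66 = -6
x = Dx/D = -24/3 = -8
y = Dy/D = -6/3 = -2

x = -8, y = -2


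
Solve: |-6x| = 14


An absolute value equation |expr| = 14 gives two cases:
Case 1: -6x = 14
  -6x = 14, so x = -7/3
Case 2: -6x = -14
  -6x = -14, so x = 7/3

x = -7/3, x = 7/3


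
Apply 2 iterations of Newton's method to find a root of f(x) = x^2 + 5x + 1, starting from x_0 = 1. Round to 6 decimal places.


Newton's method: x_(n+1) = x_n - f(x_n)/f'(x_n)
f(x) = x^2 + 5x + 1
f'(x) = 2x + 5

Iteration 1:
  f(1.000000) = 7.000000
  f'(1.000000) = 7.000000
  x_1 = 1.000000 - (7.000000)/(7.000000) = 0.000000

Iteration 2:
  f(0.000000) = 1.000000
  f'(0.000000) = 5.000000
  x_2 = 0.000000 - (1.000000)/(5.000000) = -0.200000

x_2 = -0.200000


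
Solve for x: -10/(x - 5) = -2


Multiply both sides by (x - 5): -10 = -2(x - 5)
Distribute: -10 = -2x + 10
-2x = -10 - 10 = -20
x = 10

x = 10


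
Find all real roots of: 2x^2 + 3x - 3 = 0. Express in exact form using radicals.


Using the quadratic formula: x = (-b ± sqrt(b^2 - 4ac)) / (2a)
Here a = 2, b = 3, c = -3
Discriminant = b^2 - 4ac = 3^2 - 4(2)(-3) = 9 + 24 = 33
Since discriminant = 33 > 0, there are two real roots.
x = (-3 ± sqrt(33)) / 4
Numerically: x ≈ 0.6861 or x ≈ -2.1861

x = (-3 + sqrt(33)) / 4 or x = (-3 - sqrt(33)) / 4


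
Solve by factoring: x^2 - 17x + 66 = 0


We need two numbers that multiply to 66 and add to -17.
Those numbers are -6 and -11 (since (-6) * (-11) = 66 and (-6) + (-11) = -17).
So x^2 - 17x + 66 = (x - 6)(x - 11) = 0
Setting each factor to zero: x = 6 or x = 11

x = 6, x = 11


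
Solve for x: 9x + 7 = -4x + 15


Starting with: 9x + 7 = -4x + 15
Move all x terms to left: (9 + 4)x = 15 - 7
Simplify: 13x = 8
Divide both sides by 13: x = 8/13

x = 8/13


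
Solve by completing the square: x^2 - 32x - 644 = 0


Start: x^2 - 32x - 644 = 0
Move constant: x^2 - 32x = 644
Half of -32 is -16, squared is 256
Add 256 to both sides: x^2 - 32x + 256 = 900
(x - 16)^2 = 900
x - 16 = ±30
x = 16 + 30 = 46 or x = 16 - 30 = -14

x = -14, x = 46


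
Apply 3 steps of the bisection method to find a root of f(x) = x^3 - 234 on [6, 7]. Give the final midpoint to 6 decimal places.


f(x) = x^3 - 234
f(6) = -18 < 0
f(7) = 109 > 0

Step 1: midpoint = (6.000000 + 7.000000)/2 = 6.500000
  f(6.500000) = 40.625000
  f(mid) > 0, so root is in [6.000000, 6.500000]

Step 2: midpoint = (6.000000 + 6.500000)/2 = 6.250000
  f(6.250000) = 10.140625
  f(mid) > 0, so root is in [6.000000, 6.250000]

Step 3: midpoint = (6.000000 + 6.250000)/2 = 6.125000
  f(6.125000) = -4.216797
  f(mid) < 0, so root is in [6.125000, 6.250000]

midpoint = 6.125000


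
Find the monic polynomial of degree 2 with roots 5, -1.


A monic polynomial with roots 5, -1 is:
p(x) = (x - 5)(x + 1)
After multiplying by (x - 5): x - 5
After multiplying by (x + 1): x^2 - 4x - 5

x^2 - 4x - 5


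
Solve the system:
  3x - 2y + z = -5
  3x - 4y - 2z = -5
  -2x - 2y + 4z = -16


Using Cramer's rule. Expand each determinant along the first row.
D  = 3*[(-4)*4 - (-2)*(-2)] - (-2)*[3*4 - (-2)*(-2)] + 1*[3*(-2) - (-4)*(-2)]
  = 3*(-20) - (-2)*(8) + 1*(-14) = -58
Dx = (-5)*[(-4)*4 - (-2)*(-2)] - (-2)*[(-5)*4 - (-2)*(-16)] + 1*[(-5)*(-2) - (-4)*(-16)]
  = (-5)*(-20) - (-2)*(-52) + 1*(-54) = -58
Dy = 3*[(-5)*4 - (-2)*(-16)] - (-5)*[3*4 - (-2)*(-2)] + 1*[3*(-16) - (-5)*(-2)]
  = 3*(-52) - (-5)*(8) + 1*(-58) = -174
Dz = 3*[(-4)*(-16) - (-5)*(-2)] - (-2)*[3*(-16) - (-5)*(-2)] + (-5)*[3*(-2) - (-4)*(-2)]
  = 3*(54) - (-2)*(-58) + (-5)*(-14) = 116
x = Dx/D = -58/-58 = 1, y = Dy/D = -174/-58 = 3, z = Dz/D = 116/-58 = -2
Check eq1: (3)(1) + (-2)(3) + (1)(-2) = -5 = -5 ✓
Check eq2: (3)(1) + (-4)(3) + (-2)(-2) = -5 = -5 ✓
Check eq3: (-2)(1) + (-2)(3) + (4)(-2) = -16 = -16 ✓

x = 1, y = 3, z = -2


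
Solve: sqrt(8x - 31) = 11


Square both sides: 8x - 31 = 11^2 = 121
8x = 121 + 31 = 152
x = 19
Check: sqrt(8*19 - 31) = sqrt(121) = 11 ✓

x = 19


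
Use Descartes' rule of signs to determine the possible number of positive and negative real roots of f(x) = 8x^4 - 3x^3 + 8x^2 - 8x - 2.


Descartes' rule of signs:

For positive roots, count sign changes in f(x) = 8x^4 - 3x^3 + 8x^2 - 8x - 2:
Signs of coefficients: +, -, +, -, -
Number of sign changes: 3
Possible positive real roots: 3, 1

For negative roots, examine f(-x) = 8x^4 + 3x^3 + 8x^2 + 8x - 2:
Signs of coefficients: +, +, +, +, -
Number of sign changes: 1
Possible negative real roots: 1

Positive roots: 3 or 1; Negative roots: 1


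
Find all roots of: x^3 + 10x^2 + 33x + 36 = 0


Let p(x) = x^3 + 10x^2 + 33x + 36. By the rational root theorem (leading coefficient 1), any rational root is an integer divisor of 36: try ±1, ±2, ... in turn.
Test x = 1: value = 80 ≠ 0.
Test x = -1: value = 12 ≠ 0.
Test x = 2: value = 150 ≠ 0.
Test x = -2: value = 2 ≠ 0.
Test x = 3: value = 252 ≠ 0.
Test x = -3: value = 0 ✓, so (x + 3) is a factor.
Synthetic division by (x + 3): bring down 1; 1(-3) + 10 = 7; 7(-3) + 33 = 12; 12(-3) + 36 = 0 → quotient x^2 + 7x + 12, remainder 0.
Solve the quadratic x^2 + 7x + 12 = 0: discriminant = 7^2 - 4(1)(12) = 49 - 48 = 1.
sqrt(1) = 1, so x = (-7 ± 1)/2: x = -3 or x = -4.
Collecting all roots found:

x = -4, x = -3 (multiplicity 2)


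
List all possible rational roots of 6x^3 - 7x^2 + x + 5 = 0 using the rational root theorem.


Rational root theorem: possible roots are ±p/q where:
  p divides the constant term (5): p ∈ {1, 5}
  q divides the leading coefficient (6): q ∈ {1, 2, 3, 6}

All possible rational roots: -5, -5/2, -5/3, -1, -5/6, -1/2, -1/3, -1/6, 1/6, 1/3, 1/2, 5/6, 1, 5/3, 5/2, 5

-5, -5/2, -5/3, -1, -5/6, -1/2, -1/3, -1/6, 1/6, 1/3, 1/2, 5/6, 1, 5/3, 5/2, 5


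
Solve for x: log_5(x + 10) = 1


Convert to exponential form: x + 10 = 5^1 = 5
x = 5 - 10 = -5
Check: log_5(-5 + 10) = log_5(5) = log_5(5) = 1 ✓

x = -5


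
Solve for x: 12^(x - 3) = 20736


Express both sides with the same base.
20736 = 12^4
Since the bases match, equate exponents: x - 3 = 4
So x = 4 - (-3) = 7

x = 7


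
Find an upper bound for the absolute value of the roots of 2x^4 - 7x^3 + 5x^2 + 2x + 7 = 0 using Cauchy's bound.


Cauchy's bound: all roots r satisfy |r| <= 1 + max(|a_i/a_n|) for i = 0,...,n-1
where a_n is the leading coefficient.

Coefficients: [2, -7, 5, 2, 7]
Leading coefficient a_n = 2
Ratios |a_i/a_n|: 7/2, 5/2, 1, 7/2
Maximum ratio: 7/2
Cauchy's bound: |r| <= 1 + 7/2 = 9/2

Upper bound = 9/2


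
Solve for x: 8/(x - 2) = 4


Multiply both sides by (x - 2): 8 = 4(x - 2)
Distribute: 8 = 4x - 8
4x = 8 + 8 = 16
x = 4

x = 4


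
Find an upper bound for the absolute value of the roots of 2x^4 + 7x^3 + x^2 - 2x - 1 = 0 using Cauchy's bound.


Cauchy's bound: all roots r satisfy |r| <= 1 + max(|a_i/a_n|) for i = 0,...,n-1
where a_n is the leading coefficient.

Coefficients: [2, 7, 1, -2, -1]
Leading coefficient a_n = 2
Ratios |a_i/a_n|: 7/2, 1/2, 1, 1/2
Maximum ratio: 7/2
Cauchy's bound: |r| <= 1 + 7/2 = 9/2

Upper bound = 9/2


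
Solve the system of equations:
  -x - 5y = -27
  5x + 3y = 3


Using Cramer's rule:
Determinant D = (-1)(3) - (5)(-5) = -3 + 25 = 22
Dx = (-27)(3) - (3)(-5) = -81 + 15 = -66
Dy = (-1)(3) - (5)(-27) = -3 + 135 = 132
x = Dx/D = -66/22 = -3
y = Dy/D = 132/22 = 6

x = -3, y = 6


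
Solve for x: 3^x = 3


Express both sides with the same base.
3 = 3^1
Since the bases match: x = 1

x = 1


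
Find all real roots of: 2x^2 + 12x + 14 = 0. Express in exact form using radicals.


Using the quadratic formula: x = (-b ± sqrt(b^2 - 4ac)) / (2a)
Here a = 2, b = 12, c = 14
Discriminant = b^2 - 4ac = 12^2 - 4(2)(14) = 144 - 112 = 32
Since discriminant = 32 > 0, there are two real roots.
x = (-12 ± 4*sqrt(2)) / 4
Simplifying: x = -3 ± sqrt(2)
Numerically: x ≈ -1.5858 or x ≈ -4.4142

x = -3 + sqrt(2) or x = -3 - sqrt(2)


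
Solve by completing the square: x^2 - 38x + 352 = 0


Start: x^2 - 38x + 352 = 0
Move constant: x^2 - 38x = -352
Half of -38 is -19, squared is 361
Add 361 to both sides: x^2 - 38x + 361 = 9
(x - 19)^2 = 9
x - 19 = ±3
x = 19 + 3 = 22 or x = 19 - 3 = 16

x = 16, x = 22


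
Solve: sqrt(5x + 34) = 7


Square both sides: 5x + 34 = 7^2 = 49
5x = 49 - 34 = 15
x = 3
Check: sqrt(5*3 + 34) = sqrt(49) = 7 ✓

x = 3


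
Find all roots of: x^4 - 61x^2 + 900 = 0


Let p(x) = x^4 - 61x^2 + 900. By the rational root theorem (leading coefficient 1), any rational root is an integer divisor of 900: try ±1, ±2, ... in turn.
Test x = 1: value = 840 ≠ 0.
Test x = -1: value = 840 ≠ 0.
Test x = 2: value = 672 ≠ 0.
Test x = -2: value = 672 ≠ 0.
Test x = 3: value = 432 ≠ 0.
Test x = -3: value = 432 ≠ 0.
Test x = 4: value = 180 ≠ 0.
Test x = -4: value = 180 ≠ 0.
Test x = 5: value = 0 ✓, so (x - 5) is a factor.
Synthetic division by (x - 5): bring down 1; 1(5) + 0 = 5; 5(5) - 61 = -36; (-36)(5) + 0 = -180; (-180)(5) + 900 = 0 → quotient x^3 + 5x^2 - 36x - 180, remainder 0.
Continue with the quotient x^3 + 5x^2 - 36x - 180 (candidates must divide 180; re-test x = 5 first in case it repeats).
Test x = 5: value = -110 ≠ 0.
Test x = -5: value = 0 ✓, so (x + 5) is a factor.
Synthetic division by (x + 5): bring down 1; 1(-5) + 5 = 0; 0(-5) - 36 = -36; (-36)(-5) - 180 = 0 → quotient x^2 - 36, remainder 0.
Solve the quadratic x^2 - 36 = 0: discriminant = 0^2 - 4(1)(-36) = 0 + 144 = 144.
sqrt(144) = 12, so x = (0 ± 12)/2: x = 6 or x = -6.
Collecting all roots found:

x = -6, x = -5, x = 5, x = 6


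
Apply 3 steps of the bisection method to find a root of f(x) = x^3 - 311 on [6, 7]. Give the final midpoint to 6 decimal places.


f(x) = x^3 - 311
f(6) = -95 < 0
f(7) = 32 > 0

Step 1: midpoint = (6.000000 + 7.000000)/2 = 6.500000
  f(6.500000) = -36.375000
  f(mid) < 0, so root is in [6.500000, 7.000000]

Step 2: midpoint = (6.500000 + 7.000000)/2 = 6.750000
  f(6.750000) = -3.453125
  f(mid) < 0, so root is in [6.750000, 7.000000]

Step 3: midpoint = (6.750000 + 7.000000)/2 = 6.875000
  f(6.875000) = 13.951172
  f(mid) > 0, so root is in [6.750000, 6.875000]

midpoint = 6.875000


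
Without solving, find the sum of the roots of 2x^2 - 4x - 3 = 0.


By Vieta's formulas for ax^2 + bx + c = 0:
  Sum of roots = -b/a
  Product of roots = c/a

Here a = 2, b = -4, c = -3
Sum = -(-4)/2 = 2
Product = -3/2 = -3/2

Sum = 2


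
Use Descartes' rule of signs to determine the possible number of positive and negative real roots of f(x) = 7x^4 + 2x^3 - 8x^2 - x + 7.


Descartes' rule of signs:

For positive roots, count sign changes in f(x) = 7x^4 + 2x^3 - 8x^2 - x + 7:
Signs of coefficients: +, +, -, -, +
Number of sign changes: 2
Possible positive real roots: 2, 0

For negative roots, examine f(-x) = 7x^4 - 2x^3 - 8x^2 + x + 7:
Signs of coefficients: +, -, -, +, +
Number of sign changes: 2
Possible negative real roots: 2, 0

Positive roots: 2 or 0; Negative roots: 2 or 0


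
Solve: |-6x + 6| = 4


An absolute value equation |expr| = 4 gives two cases:
Case 1: -6x + 6 = 4
  -6x = -2, so x = 1/3
Case 2: -6x + 6 = -4
  -6x = -10, so x = 5/3

x = 1/3, x = 5/3


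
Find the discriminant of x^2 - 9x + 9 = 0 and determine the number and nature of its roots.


For ax^2 + bx + c = 0, discriminant D = b^2 - 4ac
Here a = 1, b = -9, c = 9
D = (-9)^2 - 4(1)(9) = 81 - 36 = 45

D = 45 > 0 but not a perfect square
The equation has 2 distinct real irrational roots.

Discriminant = 45, 2 distinct real irrational roots


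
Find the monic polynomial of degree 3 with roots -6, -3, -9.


A monic polynomial with roots -6, -3, -9 is:
p(x) = (x + 6)(x + 3)(x + 9)
After multiplying by (x + 6): x + 6
After multiplying by (x + 3): x^2 + 9x + 18
After multiplying by (x + 9): x^3 + 18x^2 + 99x + 162

x^3 + 18x^2 + 99x + 162


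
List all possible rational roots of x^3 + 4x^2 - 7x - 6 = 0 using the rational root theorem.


Rational root theorem: possible roots are ±p/q where:
  p divides the constant term (-6): p ∈ {1, 2, 3, 6}
  q divides the leading coefficient (1): q ∈ {1}

All possible rational roots: -6, -3, -2, -1, 1, 2, 3, 6

-6, -3, -2, -1, 1, 2, 3, 6


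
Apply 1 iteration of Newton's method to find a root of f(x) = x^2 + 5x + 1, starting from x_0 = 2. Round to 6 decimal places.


Newton's method: x_(n+1) = x_n - f(x_n)/f'(x_n)
f(x) = x^2 + 5x + 1
f'(x) = 2x + 5

Iteration 1:
  f(2.000000) = 15.000000
  f'(2.000000) = 9.000000
  x_1 = 2.000000 - (15.000000)/(9.000000) = 0.333333

x_1 = 0.333333


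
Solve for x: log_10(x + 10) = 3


Convert to exponential form: x + 10 = 10^3 = 1000
x = 1000 - 10 = 990
Check: log_10(990 + 10) = log_10(1000) = log_10(1000) = 3 ✓

x = 990


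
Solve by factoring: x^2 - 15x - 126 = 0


We need two numbers that multiply to -126 and add to -15.
Those numbers are 6 and -21 (since 6 * (-21) = -126 and 6 + (-21) = -15).
So x^2 - 15x - 126 = (x + 6)(x - 21) = 0
Setting each factor to zero: x = -6 or x = 21

x = -6, x = 21


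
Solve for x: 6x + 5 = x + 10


Starting with: 6x + 5 = x + 10
Move all x terms to left: (6 - 1)x = 10 - 5
Simplify: 5x = 5
Divide both sides by 5: x = 1

x = 1


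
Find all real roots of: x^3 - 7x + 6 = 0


Let p(x) = x^3 - 7x + 6. By the rational root theorem (leading coefficient 1), any rational root is an integer divisor of 6: try ±1, ±2, ... in turn.
Test x = 1: value = 0 ✓, so (x - 1) is a factor.
Synthetic division by (x - 1): bring down 1; 1(1) + 0 = 1; 1(1) - 7 = -6; (-6)(1) + 6 = 0 → quotient x^2 + x - 6, remainder 0.
Solve the quadratic x^2 + x - 6 = 0: discriminant = 1^2 - 4(1)(-6) = 1 + 24 = 25.
sqrt(25) = 5, so x = (-1 ± 5)/2: x = 2 or x = -3.

x = -3, x = 1, x = 2


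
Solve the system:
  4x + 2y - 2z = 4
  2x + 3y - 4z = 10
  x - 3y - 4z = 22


Using Cramer's rule. Expand each determinant along the first row.
D  = 4*[3*(-4) - (-4)*(-3)] - 2*[2*(-4) - (-4)*1] + (-2)*[2*(-3) - 3*1]
  = 4*(-24) - 2*(-4) + (-2)*(-9) = -70
Dx = 4*[3*(-4) - (-4)*(-3)] - 2*[10*(-4) - (-4)*22] + (-2)*[10*(-3) - 3*22]
  = 4*(-24) - 2*(48) + (-2)*(-96) = 0
Dy = 4*[10*(-4) - (-4)*22] - 4*[2*(-4) - (-4)*1] + (-2)*[2*22 - 10*1]
  = 4*(48) - 4*(-4) + (-2)*(34) = 140
Dz = 4*[3*22 - 10*(-3)] - 2*[2*22 - 10*1] + 4*[2*(-3) - 3*1]
  = 4*(96) - 2*(34) + 4*(-9) = 280
x = Dx/D = 0/-70 = 0, y = Dy/D = 140/-70 = -2, z = Dz/D = 280/-70 = -4
Check eq1: (4)(0) + (2)(-2) + (-2)(-4) = 4 = 4 ✓
Check eq2: (2)(0) + (3)(-2) + (-4)(-4) = 10 = 10 ✓
Check eq3: (1)(0) + (-3)(-2) + (-4)(-4) = 22 = 22 ✓

x = 0, y = -2, z = -4


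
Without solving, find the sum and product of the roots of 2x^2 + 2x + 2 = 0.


By Vieta's formulas for ax^2 + bx + c = 0:
  Sum of roots = -b/a
  Product of roots = c/a

Here a = 2, b = 2, c = 2
Sum = -(2)/2 = -1
Product = 2/2 = 1

Sum = -1, Product = 1


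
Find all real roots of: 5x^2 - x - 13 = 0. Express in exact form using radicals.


Using the quadratic formula: x = (-b ± sqrt(b^2 - 4ac)) / (2a)
Here a = 5, b = -1, c = -13
Discriminant = b^2 - 4ac = (-1)^2 - 4(5)(-13) = 1 + 260 = 261
Since discriminant = 261 > 0, there are two real roots.
x = (1 ± 3*sqrt(29)) / 10
Numerically: x ≈ 1.7155 or x ≈ -1.5155

x = (1 + 3*sqrt(29)) / 10 or x = (1 - 3*sqrt(29)) / 10
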